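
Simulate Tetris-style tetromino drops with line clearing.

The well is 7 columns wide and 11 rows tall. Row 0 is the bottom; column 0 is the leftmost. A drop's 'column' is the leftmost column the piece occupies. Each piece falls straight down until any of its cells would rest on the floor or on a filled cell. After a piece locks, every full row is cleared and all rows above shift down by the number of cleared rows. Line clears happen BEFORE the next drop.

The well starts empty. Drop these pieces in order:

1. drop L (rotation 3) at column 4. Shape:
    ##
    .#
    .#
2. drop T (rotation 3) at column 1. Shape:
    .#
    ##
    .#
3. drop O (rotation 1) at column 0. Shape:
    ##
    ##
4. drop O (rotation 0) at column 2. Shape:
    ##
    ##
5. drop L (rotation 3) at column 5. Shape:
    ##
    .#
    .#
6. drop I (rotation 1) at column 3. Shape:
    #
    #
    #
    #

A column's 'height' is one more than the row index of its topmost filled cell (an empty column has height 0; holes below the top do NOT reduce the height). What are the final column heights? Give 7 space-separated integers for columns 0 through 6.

Answer: 4 4 5 9 3 4 4

Derivation:
Drop 1: L rot3 at col 4 lands with bottom-row=0; cleared 0 line(s) (total 0); column heights now [0 0 0 0 3 3 0], max=3
Drop 2: T rot3 at col 1 lands with bottom-row=0; cleared 0 line(s) (total 0); column heights now [0 2 3 0 3 3 0], max=3
Drop 3: O rot1 at col 0 lands with bottom-row=2; cleared 0 line(s) (total 0); column heights now [4 4 3 0 3 3 0], max=4
Drop 4: O rot0 at col 2 lands with bottom-row=3; cleared 0 line(s) (total 0); column heights now [4 4 5 5 3 3 0], max=5
Drop 5: L rot3 at col 5 lands with bottom-row=1; cleared 0 line(s) (total 0); column heights now [4 4 5 5 3 4 4], max=5
Drop 6: I rot1 at col 3 lands with bottom-row=5; cleared 0 line(s) (total 0); column heights now [4 4 5 9 3 4 4], max=9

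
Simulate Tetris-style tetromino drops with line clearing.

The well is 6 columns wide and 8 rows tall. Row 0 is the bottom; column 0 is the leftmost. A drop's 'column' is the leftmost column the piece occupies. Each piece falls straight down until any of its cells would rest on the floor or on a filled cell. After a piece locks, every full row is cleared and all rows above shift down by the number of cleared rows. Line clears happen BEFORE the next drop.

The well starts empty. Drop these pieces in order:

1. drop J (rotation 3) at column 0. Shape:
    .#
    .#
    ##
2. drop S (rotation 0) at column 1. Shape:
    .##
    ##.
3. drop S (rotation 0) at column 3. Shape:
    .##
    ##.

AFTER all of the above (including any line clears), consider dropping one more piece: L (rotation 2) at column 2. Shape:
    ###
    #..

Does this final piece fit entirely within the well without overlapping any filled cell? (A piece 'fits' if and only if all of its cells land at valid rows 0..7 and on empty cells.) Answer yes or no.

Answer: yes

Derivation:
Drop 1: J rot3 at col 0 lands with bottom-row=0; cleared 0 line(s) (total 0); column heights now [1 3 0 0 0 0], max=3
Drop 2: S rot0 at col 1 lands with bottom-row=3; cleared 0 line(s) (total 0); column heights now [1 4 5 5 0 0], max=5
Drop 3: S rot0 at col 3 lands with bottom-row=5; cleared 0 line(s) (total 0); column heights now [1 4 5 6 7 7], max=7
Test piece L rot2 at col 2 (width 3): heights before test = [1 4 5 6 7 7]; fits = True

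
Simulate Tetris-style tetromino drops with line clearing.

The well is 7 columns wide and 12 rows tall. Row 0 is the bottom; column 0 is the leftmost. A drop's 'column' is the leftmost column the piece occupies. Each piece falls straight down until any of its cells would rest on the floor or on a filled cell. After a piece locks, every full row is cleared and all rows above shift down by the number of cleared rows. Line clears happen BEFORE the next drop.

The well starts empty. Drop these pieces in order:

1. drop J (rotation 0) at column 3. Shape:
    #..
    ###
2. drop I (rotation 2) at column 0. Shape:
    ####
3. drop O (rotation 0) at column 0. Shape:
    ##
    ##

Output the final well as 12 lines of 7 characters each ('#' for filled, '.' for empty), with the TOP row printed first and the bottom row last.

Drop 1: J rot0 at col 3 lands with bottom-row=0; cleared 0 line(s) (total 0); column heights now [0 0 0 2 1 1 0], max=2
Drop 2: I rot2 at col 0 lands with bottom-row=2; cleared 0 line(s) (total 0); column heights now [3 3 3 3 1 1 0], max=3
Drop 3: O rot0 at col 0 lands with bottom-row=3; cleared 0 line(s) (total 0); column heights now [5 5 3 3 1 1 0], max=5

Answer: .......
.......
.......
.......
.......
.......
.......
##.....
##.....
####...
...#...
...###.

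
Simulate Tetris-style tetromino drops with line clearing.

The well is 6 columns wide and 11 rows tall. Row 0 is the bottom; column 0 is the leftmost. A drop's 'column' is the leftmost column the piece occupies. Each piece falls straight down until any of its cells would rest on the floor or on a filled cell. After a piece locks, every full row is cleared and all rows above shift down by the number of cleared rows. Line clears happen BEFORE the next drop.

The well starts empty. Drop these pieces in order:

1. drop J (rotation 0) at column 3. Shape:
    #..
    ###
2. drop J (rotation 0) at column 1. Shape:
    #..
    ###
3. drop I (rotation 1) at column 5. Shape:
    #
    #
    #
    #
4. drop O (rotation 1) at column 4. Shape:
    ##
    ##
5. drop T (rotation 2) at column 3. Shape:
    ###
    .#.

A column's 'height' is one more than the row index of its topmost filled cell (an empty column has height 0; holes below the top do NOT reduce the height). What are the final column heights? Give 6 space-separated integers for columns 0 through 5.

Answer: 0 4 3 9 9 9

Derivation:
Drop 1: J rot0 at col 3 lands with bottom-row=0; cleared 0 line(s) (total 0); column heights now [0 0 0 2 1 1], max=2
Drop 2: J rot0 at col 1 lands with bottom-row=2; cleared 0 line(s) (total 0); column heights now [0 4 3 3 1 1], max=4
Drop 3: I rot1 at col 5 lands with bottom-row=1; cleared 0 line(s) (total 0); column heights now [0 4 3 3 1 5], max=5
Drop 4: O rot1 at col 4 lands with bottom-row=5; cleared 0 line(s) (total 0); column heights now [0 4 3 3 7 7], max=7
Drop 5: T rot2 at col 3 lands with bottom-row=7; cleared 0 line(s) (total 0); column heights now [0 4 3 9 9 9], max=9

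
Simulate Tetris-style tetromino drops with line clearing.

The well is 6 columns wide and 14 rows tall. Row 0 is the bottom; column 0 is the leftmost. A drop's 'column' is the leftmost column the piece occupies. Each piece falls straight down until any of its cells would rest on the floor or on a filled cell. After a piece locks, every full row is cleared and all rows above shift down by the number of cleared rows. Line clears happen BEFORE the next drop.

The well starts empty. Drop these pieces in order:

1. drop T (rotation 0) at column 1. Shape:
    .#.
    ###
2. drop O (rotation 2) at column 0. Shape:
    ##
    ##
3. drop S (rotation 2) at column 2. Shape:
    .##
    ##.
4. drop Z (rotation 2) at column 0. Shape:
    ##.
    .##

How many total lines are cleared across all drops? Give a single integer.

Drop 1: T rot0 at col 1 lands with bottom-row=0; cleared 0 line(s) (total 0); column heights now [0 1 2 1 0 0], max=2
Drop 2: O rot2 at col 0 lands with bottom-row=1; cleared 0 line(s) (total 0); column heights now [3 3 2 1 0 0], max=3
Drop 3: S rot2 at col 2 lands with bottom-row=2; cleared 0 line(s) (total 0); column heights now [3 3 3 4 4 0], max=4
Drop 4: Z rot2 at col 0 lands with bottom-row=3; cleared 0 line(s) (total 0); column heights now [5 5 4 4 4 0], max=5

Answer: 0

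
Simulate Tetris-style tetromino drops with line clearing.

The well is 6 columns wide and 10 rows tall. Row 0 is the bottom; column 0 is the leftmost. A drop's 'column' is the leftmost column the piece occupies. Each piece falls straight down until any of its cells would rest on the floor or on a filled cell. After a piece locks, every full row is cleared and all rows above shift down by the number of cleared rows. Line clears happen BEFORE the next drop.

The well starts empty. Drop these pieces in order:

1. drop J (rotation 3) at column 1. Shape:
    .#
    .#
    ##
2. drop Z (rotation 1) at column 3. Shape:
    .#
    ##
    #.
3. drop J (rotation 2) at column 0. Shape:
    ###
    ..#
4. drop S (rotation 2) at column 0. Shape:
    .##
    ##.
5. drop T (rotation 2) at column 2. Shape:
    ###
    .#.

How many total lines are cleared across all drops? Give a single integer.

Answer: 0

Derivation:
Drop 1: J rot3 at col 1 lands with bottom-row=0; cleared 0 line(s) (total 0); column heights now [0 1 3 0 0 0], max=3
Drop 2: Z rot1 at col 3 lands with bottom-row=0; cleared 0 line(s) (total 0); column heights now [0 1 3 2 3 0], max=3
Drop 3: J rot2 at col 0 lands with bottom-row=3; cleared 0 line(s) (total 0); column heights now [5 5 5 2 3 0], max=5
Drop 4: S rot2 at col 0 lands with bottom-row=5; cleared 0 line(s) (total 0); column heights now [6 7 7 2 3 0], max=7
Drop 5: T rot2 at col 2 lands with bottom-row=6; cleared 0 line(s) (total 0); column heights now [6 7 8 8 8 0], max=8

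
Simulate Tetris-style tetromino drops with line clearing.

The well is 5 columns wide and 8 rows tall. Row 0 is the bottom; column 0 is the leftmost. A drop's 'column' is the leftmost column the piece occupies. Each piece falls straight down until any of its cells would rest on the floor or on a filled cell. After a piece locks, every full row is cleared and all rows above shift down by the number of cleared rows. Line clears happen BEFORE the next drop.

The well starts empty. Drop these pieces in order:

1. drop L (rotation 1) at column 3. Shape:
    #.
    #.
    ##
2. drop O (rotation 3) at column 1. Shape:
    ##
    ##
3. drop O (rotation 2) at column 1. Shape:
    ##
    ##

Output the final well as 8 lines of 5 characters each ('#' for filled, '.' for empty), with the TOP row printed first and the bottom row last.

Answer: .....
.....
.....
.....
.##..
.###.
.###.
.####

Derivation:
Drop 1: L rot1 at col 3 lands with bottom-row=0; cleared 0 line(s) (total 0); column heights now [0 0 0 3 1], max=3
Drop 2: O rot3 at col 1 lands with bottom-row=0; cleared 0 line(s) (total 0); column heights now [0 2 2 3 1], max=3
Drop 3: O rot2 at col 1 lands with bottom-row=2; cleared 0 line(s) (total 0); column heights now [0 4 4 3 1], max=4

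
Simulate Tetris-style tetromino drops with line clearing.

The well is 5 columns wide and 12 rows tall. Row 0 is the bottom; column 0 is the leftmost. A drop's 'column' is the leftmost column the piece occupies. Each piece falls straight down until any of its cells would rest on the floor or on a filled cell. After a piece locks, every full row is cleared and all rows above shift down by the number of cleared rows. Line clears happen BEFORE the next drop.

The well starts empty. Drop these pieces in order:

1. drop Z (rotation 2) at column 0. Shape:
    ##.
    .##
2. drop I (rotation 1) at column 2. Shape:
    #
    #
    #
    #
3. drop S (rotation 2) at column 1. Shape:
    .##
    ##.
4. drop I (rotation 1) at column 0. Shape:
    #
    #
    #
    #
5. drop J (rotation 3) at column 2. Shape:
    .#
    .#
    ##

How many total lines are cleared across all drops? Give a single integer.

Drop 1: Z rot2 at col 0 lands with bottom-row=0; cleared 0 line(s) (total 0); column heights now [2 2 1 0 0], max=2
Drop 2: I rot1 at col 2 lands with bottom-row=1; cleared 0 line(s) (total 0); column heights now [2 2 5 0 0], max=5
Drop 3: S rot2 at col 1 lands with bottom-row=5; cleared 0 line(s) (total 0); column heights now [2 6 7 7 0], max=7
Drop 4: I rot1 at col 0 lands with bottom-row=2; cleared 0 line(s) (total 0); column heights now [6 6 7 7 0], max=7
Drop 5: J rot3 at col 2 lands with bottom-row=7; cleared 0 line(s) (total 0); column heights now [6 6 8 10 0], max=10

Answer: 0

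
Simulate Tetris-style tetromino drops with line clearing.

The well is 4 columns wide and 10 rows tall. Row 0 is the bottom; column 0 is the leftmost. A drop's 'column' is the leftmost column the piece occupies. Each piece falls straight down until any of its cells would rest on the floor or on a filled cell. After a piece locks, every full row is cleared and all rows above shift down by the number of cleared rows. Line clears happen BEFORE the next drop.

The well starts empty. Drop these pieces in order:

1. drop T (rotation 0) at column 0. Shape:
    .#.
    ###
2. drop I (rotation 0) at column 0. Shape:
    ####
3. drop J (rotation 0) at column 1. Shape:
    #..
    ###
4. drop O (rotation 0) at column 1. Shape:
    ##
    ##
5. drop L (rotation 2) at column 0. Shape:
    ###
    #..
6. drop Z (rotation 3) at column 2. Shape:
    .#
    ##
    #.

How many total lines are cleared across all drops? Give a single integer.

Drop 1: T rot0 at col 0 lands with bottom-row=0; cleared 0 line(s) (total 0); column heights now [1 2 1 0], max=2
Drop 2: I rot0 at col 0 lands with bottom-row=2; cleared 1 line(s) (total 1); column heights now [1 2 1 0], max=2
Drop 3: J rot0 at col 1 lands with bottom-row=2; cleared 0 line(s) (total 1); column heights now [1 4 3 3], max=4
Drop 4: O rot0 at col 1 lands with bottom-row=4; cleared 0 line(s) (total 1); column heights now [1 6 6 3], max=6
Drop 5: L rot2 at col 0 lands with bottom-row=5; cleared 0 line(s) (total 1); column heights now [7 7 7 3], max=7
Drop 6: Z rot3 at col 2 lands with bottom-row=7; cleared 0 line(s) (total 1); column heights now [7 7 9 10], max=10

Answer: 1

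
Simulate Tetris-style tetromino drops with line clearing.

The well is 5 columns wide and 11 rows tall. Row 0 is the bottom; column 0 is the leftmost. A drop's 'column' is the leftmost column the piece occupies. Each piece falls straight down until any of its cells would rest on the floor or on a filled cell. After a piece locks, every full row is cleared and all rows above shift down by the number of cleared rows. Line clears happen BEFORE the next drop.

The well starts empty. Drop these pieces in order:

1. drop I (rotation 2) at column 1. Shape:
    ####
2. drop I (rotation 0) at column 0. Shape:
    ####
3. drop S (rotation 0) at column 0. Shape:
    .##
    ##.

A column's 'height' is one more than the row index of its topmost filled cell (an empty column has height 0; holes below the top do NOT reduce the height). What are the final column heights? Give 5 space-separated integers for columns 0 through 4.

Drop 1: I rot2 at col 1 lands with bottom-row=0; cleared 0 line(s) (total 0); column heights now [0 1 1 1 1], max=1
Drop 2: I rot0 at col 0 lands with bottom-row=1; cleared 0 line(s) (total 0); column heights now [2 2 2 2 1], max=2
Drop 3: S rot0 at col 0 lands with bottom-row=2; cleared 0 line(s) (total 0); column heights now [3 4 4 2 1], max=4

Answer: 3 4 4 2 1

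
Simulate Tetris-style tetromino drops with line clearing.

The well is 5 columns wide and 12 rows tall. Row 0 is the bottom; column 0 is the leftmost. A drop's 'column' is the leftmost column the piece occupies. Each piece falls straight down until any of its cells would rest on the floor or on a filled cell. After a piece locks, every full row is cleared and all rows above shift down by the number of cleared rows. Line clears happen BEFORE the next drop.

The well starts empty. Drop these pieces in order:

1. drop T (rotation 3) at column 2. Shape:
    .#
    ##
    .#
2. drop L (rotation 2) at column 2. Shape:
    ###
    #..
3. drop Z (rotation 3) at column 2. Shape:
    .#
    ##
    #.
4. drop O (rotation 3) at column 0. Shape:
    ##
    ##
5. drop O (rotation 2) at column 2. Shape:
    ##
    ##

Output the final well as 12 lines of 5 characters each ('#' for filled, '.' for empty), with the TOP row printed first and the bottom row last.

Answer: .....
.....
.....
..##.
..##.
...#.
..##.
..#..
..###
..##.
####.
##.#.

Derivation:
Drop 1: T rot3 at col 2 lands with bottom-row=0; cleared 0 line(s) (total 0); column heights now [0 0 2 3 0], max=3
Drop 2: L rot2 at col 2 lands with bottom-row=2; cleared 0 line(s) (total 0); column heights now [0 0 4 4 4], max=4
Drop 3: Z rot3 at col 2 lands with bottom-row=4; cleared 0 line(s) (total 0); column heights now [0 0 6 7 4], max=7
Drop 4: O rot3 at col 0 lands with bottom-row=0; cleared 0 line(s) (total 0); column heights now [2 2 6 7 4], max=7
Drop 5: O rot2 at col 2 lands with bottom-row=7; cleared 0 line(s) (total 0); column heights now [2 2 9 9 4], max=9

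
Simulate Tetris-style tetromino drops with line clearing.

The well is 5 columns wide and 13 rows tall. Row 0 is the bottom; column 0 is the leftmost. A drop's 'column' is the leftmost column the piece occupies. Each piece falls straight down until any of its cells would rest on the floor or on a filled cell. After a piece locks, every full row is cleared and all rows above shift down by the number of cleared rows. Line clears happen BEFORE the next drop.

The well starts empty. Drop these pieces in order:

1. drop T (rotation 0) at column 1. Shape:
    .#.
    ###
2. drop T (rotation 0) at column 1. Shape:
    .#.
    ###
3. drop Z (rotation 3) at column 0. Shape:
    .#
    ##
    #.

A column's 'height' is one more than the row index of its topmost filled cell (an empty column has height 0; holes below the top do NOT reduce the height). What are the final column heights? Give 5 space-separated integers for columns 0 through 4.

Answer: 4 5 4 3 0

Derivation:
Drop 1: T rot0 at col 1 lands with bottom-row=0; cleared 0 line(s) (total 0); column heights now [0 1 2 1 0], max=2
Drop 2: T rot0 at col 1 lands with bottom-row=2; cleared 0 line(s) (total 0); column heights now [0 3 4 3 0], max=4
Drop 3: Z rot3 at col 0 lands with bottom-row=2; cleared 0 line(s) (total 0); column heights now [4 5 4 3 0], max=5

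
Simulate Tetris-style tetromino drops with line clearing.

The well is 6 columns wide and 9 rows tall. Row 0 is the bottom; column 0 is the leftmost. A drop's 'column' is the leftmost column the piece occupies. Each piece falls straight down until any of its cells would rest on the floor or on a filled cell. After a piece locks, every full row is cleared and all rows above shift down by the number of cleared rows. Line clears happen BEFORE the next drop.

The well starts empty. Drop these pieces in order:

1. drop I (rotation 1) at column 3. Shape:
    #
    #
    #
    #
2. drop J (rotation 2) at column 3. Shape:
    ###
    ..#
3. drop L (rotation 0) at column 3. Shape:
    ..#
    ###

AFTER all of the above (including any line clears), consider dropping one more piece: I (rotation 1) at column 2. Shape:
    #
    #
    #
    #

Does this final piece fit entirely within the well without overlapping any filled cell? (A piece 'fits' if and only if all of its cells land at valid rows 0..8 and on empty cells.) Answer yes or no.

Drop 1: I rot1 at col 3 lands with bottom-row=0; cleared 0 line(s) (total 0); column heights now [0 0 0 4 0 0], max=4
Drop 2: J rot2 at col 3 lands with bottom-row=3; cleared 0 line(s) (total 0); column heights now [0 0 0 5 5 5], max=5
Drop 3: L rot0 at col 3 lands with bottom-row=5; cleared 0 line(s) (total 0); column heights now [0 0 0 6 6 7], max=7
Test piece I rot1 at col 2 (width 1): heights before test = [0 0 0 6 6 7]; fits = True

Answer: yes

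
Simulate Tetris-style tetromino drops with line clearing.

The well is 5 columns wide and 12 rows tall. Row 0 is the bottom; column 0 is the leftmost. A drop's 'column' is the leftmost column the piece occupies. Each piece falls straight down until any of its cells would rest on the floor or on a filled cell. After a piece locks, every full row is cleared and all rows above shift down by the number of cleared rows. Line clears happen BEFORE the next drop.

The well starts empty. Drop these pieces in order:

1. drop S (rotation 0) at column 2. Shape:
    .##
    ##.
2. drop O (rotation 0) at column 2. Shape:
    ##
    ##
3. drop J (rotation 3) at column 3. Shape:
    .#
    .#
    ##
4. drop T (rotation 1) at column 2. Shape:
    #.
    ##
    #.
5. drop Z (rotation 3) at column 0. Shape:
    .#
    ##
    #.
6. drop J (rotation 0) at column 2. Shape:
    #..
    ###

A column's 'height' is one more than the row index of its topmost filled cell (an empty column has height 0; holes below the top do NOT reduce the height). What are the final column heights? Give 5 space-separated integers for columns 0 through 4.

Answer: 2 3 9 8 8

Derivation:
Drop 1: S rot0 at col 2 lands with bottom-row=0; cleared 0 line(s) (total 0); column heights now [0 0 1 2 2], max=2
Drop 2: O rot0 at col 2 lands with bottom-row=2; cleared 0 line(s) (total 0); column heights now [0 0 4 4 2], max=4
Drop 3: J rot3 at col 3 lands with bottom-row=4; cleared 0 line(s) (total 0); column heights now [0 0 4 5 7], max=7
Drop 4: T rot1 at col 2 lands with bottom-row=4; cleared 0 line(s) (total 0); column heights now [0 0 7 6 7], max=7
Drop 5: Z rot3 at col 0 lands with bottom-row=0; cleared 0 line(s) (total 0); column heights now [2 3 7 6 7], max=7
Drop 6: J rot0 at col 2 lands with bottom-row=7; cleared 0 line(s) (total 0); column heights now [2 3 9 8 8], max=9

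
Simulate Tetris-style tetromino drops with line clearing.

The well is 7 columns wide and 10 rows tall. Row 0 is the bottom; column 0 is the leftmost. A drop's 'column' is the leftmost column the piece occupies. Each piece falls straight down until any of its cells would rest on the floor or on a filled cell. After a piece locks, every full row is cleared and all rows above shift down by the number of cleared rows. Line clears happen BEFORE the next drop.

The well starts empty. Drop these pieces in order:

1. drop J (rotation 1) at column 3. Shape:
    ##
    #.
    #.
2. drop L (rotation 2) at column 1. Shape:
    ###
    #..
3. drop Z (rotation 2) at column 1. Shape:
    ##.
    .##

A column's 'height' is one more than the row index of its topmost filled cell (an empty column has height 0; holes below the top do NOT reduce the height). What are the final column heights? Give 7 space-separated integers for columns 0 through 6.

Drop 1: J rot1 at col 3 lands with bottom-row=0; cleared 0 line(s) (total 0); column heights now [0 0 0 3 3 0 0], max=3
Drop 2: L rot2 at col 1 lands with bottom-row=2; cleared 0 line(s) (total 0); column heights now [0 4 4 4 3 0 0], max=4
Drop 3: Z rot2 at col 1 lands with bottom-row=4; cleared 0 line(s) (total 0); column heights now [0 6 6 5 3 0 0], max=6

Answer: 0 6 6 5 3 0 0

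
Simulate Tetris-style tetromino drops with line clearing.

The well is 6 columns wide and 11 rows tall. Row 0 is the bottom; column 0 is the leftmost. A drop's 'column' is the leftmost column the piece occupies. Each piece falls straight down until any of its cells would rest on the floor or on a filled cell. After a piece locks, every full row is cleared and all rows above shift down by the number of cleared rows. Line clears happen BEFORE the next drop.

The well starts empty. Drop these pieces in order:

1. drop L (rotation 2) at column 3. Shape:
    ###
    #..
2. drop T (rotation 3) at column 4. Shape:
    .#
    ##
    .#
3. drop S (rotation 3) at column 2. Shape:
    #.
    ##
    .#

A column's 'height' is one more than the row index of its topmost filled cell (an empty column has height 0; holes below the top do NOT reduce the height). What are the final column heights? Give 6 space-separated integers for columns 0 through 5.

Answer: 0 0 5 4 4 5

Derivation:
Drop 1: L rot2 at col 3 lands with bottom-row=0; cleared 0 line(s) (total 0); column heights now [0 0 0 2 2 2], max=2
Drop 2: T rot3 at col 4 lands with bottom-row=2; cleared 0 line(s) (total 0); column heights now [0 0 0 2 4 5], max=5
Drop 3: S rot3 at col 2 lands with bottom-row=2; cleared 0 line(s) (total 0); column heights now [0 0 5 4 4 5], max=5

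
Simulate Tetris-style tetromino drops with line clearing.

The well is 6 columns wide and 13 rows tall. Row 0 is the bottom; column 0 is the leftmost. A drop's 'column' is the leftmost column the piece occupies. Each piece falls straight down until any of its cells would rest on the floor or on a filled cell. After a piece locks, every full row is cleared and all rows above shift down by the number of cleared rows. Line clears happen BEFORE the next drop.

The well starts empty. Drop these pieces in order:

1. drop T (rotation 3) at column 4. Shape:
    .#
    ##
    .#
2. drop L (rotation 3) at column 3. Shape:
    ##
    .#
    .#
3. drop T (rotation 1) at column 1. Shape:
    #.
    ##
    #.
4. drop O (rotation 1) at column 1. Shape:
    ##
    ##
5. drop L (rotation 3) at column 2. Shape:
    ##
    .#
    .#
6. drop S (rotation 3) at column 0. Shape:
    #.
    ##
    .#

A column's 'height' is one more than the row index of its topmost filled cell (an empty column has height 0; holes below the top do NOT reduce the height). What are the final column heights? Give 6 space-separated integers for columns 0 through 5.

Drop 1: T rot3 at col 4 lands with bottom-row=0; cleared 0 line(s) (total 0); column heights now [0 0 0 0 2 3], max=3
Drop 2: L rot3 at col 3 lands with bottom-row=2; cleared 0 line(s) (total 0); column heights now [0 0 0 5 5 3], max=5
Drop 3: T rot1 at col 1 lands with bottom-row=0; cleared 0 line(s) (total 0); column heights now [0 3 2 5 5 3], max=5
Drop 4: O rot1 at col 1 lands with bottom-row=3; cleared 0 line(s) (total 0); column heights now [0 5 5 5 5 3], max=5
Drop 5: L rot3 at col 2 lands with bottom-row=5; cleared 0 line(s) (total 0); column heights now [0 5 8 8 5 3], max=8
Drop 6: S rot3 at col 0 lands with bottom-row=5; cleared 0 line(s) (total 0); column heights now [8 7 8 8 5 3], max=8

Answer: 8 7 8 8 5 3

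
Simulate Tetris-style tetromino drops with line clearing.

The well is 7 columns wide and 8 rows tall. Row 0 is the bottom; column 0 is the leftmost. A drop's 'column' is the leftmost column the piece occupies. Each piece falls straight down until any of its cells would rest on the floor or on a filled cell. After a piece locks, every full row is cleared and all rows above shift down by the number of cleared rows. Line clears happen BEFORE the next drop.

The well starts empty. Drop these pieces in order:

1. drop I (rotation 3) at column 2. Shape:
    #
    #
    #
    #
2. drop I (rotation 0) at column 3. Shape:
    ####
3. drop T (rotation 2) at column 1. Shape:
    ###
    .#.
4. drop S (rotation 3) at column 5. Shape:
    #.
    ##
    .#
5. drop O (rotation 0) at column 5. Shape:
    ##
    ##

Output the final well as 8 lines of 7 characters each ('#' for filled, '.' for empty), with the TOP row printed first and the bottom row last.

Drop 1: I rot3 at col 2 lands with bottom-row=0; cleared 0 line(s) (total 0); column heights now [0 0 4 0 0 0 0], max=4
Drop 2: I rot0 at col 3 lands with bottom-row=0; cleared 0 line(s) (total 0); column heights now [0 0 4 1 1 1 1], max=4
Drop 3: T rot2 at col 1 lands with bottom-row=4; cleared 0 line(s) (total 0); column heights now [0 6 6 6 1 1 1], max=6
Drop 4: S rot3 at col 5 lands with bottom-row=1; cleared 0 line(s) (total 0); column heights now [0 6 6 6 1 4 3], max=6
Drop 5: O rot0 at col 5 lands with bottom-row=4; cleared 0 line(s) (total 0); column heights now [0 6 6 6 1 6 6], max=6

Answer: .......
.......
.###.##
..#..##
..#..#.
..#..##
..#...#
..#####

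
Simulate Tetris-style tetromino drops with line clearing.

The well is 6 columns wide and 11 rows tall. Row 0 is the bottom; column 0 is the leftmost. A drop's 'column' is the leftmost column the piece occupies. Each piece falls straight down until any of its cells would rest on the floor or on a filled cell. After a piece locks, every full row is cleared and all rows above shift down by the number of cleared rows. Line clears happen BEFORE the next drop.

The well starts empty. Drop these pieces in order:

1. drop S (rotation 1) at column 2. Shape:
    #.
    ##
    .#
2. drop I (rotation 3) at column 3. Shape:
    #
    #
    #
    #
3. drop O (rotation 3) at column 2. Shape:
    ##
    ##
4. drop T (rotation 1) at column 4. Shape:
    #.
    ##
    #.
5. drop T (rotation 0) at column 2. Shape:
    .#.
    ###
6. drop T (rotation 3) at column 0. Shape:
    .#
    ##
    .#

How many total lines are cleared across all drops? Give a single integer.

Answer: 1

Derivation:
Drop 1: S rot1 at col 2 lands with bottom-row=0; cleared 0 line(s) (total 0); column heights now [0 0 3 2 0 0], max=3
Drop 2: I rot3 at col 3 lands with bottom-row=2; cleared 0 line(s) (total 0); column heights now [0 0 3 6 0 0], max=6
Drop 3: O rot3 at col 2 lands with bottom-row=6; cleared 0 line(s) (total 0); column heights now [0 0 8 8 0 0], max=8
Drop 4: T rot1 at col 4 lands with bottom-row=0; cleared 0 line(s) (total 0); column heights now [0 0 8 8 3 2], max=8
Drop 5: T rot0 at col 2 lands with bottom-row=8; cleared 0 line(s) (total 0); column heights now [0 0 9 10 9 2], max=10
Drop 6: T rot3 at col 0 lands with bottom-row=0; cleared 1 line(s) (total 1); column heights now [0 2 8 9 8 0], max=9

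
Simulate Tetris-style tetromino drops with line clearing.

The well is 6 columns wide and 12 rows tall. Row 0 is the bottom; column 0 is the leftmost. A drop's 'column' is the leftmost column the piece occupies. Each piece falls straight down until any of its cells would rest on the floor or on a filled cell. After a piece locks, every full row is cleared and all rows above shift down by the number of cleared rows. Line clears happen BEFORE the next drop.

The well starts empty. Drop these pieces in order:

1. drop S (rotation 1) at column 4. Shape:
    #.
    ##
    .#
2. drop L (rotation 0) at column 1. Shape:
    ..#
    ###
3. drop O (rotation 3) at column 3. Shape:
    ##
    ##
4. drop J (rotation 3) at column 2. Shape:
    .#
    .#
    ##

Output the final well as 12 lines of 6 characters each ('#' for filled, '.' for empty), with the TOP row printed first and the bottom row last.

Answer: ......
......
......
......
...#..
...#..
..##..
...##.
...##.
....#.
...###
.###.#

Derivation:
Drop 1: S rot1 at col 4 lands with bottom-row=0; cleared 0 line(s) (total 0); column heights now [0 0 0 0 3 2], max=3
Drop 2: L rot0 at col 1 lands with bottom-row=0; cleared 0 line(s) (total 0); column heights now [0 1 1 2 3 2], max=3
Drop 3: O rot3 at col 3 lands with bottom-row=3; cleared 0 line(s) (total 0); column heights now [0 1 1 5 5 2], max=5
Drop 4: J rot3 at col 2 lands with bottom-row=5; cleared 0 line(s) (total 0); column heights now [0 1 6 8 5 2], max=8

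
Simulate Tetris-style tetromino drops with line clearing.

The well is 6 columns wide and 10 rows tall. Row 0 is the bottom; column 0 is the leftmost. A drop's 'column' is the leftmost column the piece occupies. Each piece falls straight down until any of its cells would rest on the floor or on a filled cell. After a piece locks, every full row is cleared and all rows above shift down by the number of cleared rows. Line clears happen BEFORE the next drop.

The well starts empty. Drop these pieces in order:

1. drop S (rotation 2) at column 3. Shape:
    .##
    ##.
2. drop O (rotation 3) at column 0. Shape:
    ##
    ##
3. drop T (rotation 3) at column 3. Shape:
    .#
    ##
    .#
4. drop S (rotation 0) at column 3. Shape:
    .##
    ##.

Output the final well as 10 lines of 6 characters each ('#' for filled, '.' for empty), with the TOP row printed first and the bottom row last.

Drop 1: S rot2 at col 3 lands with bottom-row=0; cleared 0 line(s) (total 0); column heights now [0 0 0 1 2 2], max=2
Drop 2: O rot3 at col 0 lands with bottom-row=0; cleared 0 line(s) (total 0); column heights now [2 2 0 1 2 2], max=2
Drop 3: T rot3 at col 3 lands with bottom-row=2; cleared 0 line(s) (total 0); column heights now [2 2 0 4 5 2], max=5
Drop 4: S rot0 at col 3 lands with bottom-row=5; cleared 0 line(s) (total 0); column heights now [2 2 0 6 7 7], max=7

Answer: ......
......
......
....##
...##.
....#.
...##.
....#.
##..##
##.##.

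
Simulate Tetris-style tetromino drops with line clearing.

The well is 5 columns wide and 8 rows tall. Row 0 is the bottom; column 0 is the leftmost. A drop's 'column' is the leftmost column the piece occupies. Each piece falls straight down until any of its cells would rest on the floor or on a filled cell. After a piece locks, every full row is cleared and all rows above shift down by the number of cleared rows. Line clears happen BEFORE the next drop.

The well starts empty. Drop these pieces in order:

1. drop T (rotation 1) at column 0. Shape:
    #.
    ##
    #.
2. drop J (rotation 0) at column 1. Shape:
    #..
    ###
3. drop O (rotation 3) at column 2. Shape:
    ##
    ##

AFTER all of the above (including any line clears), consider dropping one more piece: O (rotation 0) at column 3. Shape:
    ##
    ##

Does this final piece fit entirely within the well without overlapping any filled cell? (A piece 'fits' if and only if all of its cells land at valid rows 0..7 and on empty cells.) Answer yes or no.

Drop 1: T rot1 at col 0 lands with bottom-row=0; cleared 0 line(s) (total 0); column heights now [3 2 0 0 0], max=3
Drop 2: J rot0 at col 1 lands with bottom-row=2; cleared 0 line(s) (total 0); column heights now [3 4 3 3 0], max=4
Drop 3: O rot3 at col 2 lands with bottom-row=3; cleared 0 line(s) (total 0); column heights now [3 4 5 5 0], max=5
Test piece O rot0 at col 3 (width 2): heights before test = [3 4 5 5 0]; fits = True

Answer: yes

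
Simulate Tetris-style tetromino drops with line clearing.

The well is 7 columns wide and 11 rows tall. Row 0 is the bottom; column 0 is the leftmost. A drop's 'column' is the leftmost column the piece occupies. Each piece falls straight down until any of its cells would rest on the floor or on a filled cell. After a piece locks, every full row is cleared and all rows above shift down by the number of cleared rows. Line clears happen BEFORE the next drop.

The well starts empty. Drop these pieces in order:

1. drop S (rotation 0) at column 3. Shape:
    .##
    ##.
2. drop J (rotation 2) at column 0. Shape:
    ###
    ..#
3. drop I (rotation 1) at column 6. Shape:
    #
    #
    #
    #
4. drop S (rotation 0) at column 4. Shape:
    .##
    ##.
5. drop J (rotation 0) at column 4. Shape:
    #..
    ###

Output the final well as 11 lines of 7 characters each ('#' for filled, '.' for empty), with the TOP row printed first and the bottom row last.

Drop 1: S rot0 at col 3 lands with bottom-row=0; cleared 0 line(s) (total 0); column heights now [0 0 0 1 2 2 0], max=2
Drop 2: J rot2 at col 0 lands with bottom-row=0; cleared 0 line(s) (total 0); column heights now [2 2 2 1 2 2 0], max=2
Drop 3: I rot1 at col 6 lands with bottom-row=0; cleared 0 line(s) (total 0); column heights now [2 2 2 1 2 2 4], max=4
Drop 4: S rot0 at col 4 lands with bottom-row=3; cleared 0 line(s) (total 0); column heights now [2 2 2 1 4 5 5], max=5
Drop 5: J rot0 at col 4 lands with bottom-row=5; cleared 0 line(s) (total 0); column heights now [2 2 2 1 7 6 6], max=7

Answer: .......
.......
.......
.......
....#..
....###
.....##
....###
......#
###.###
..###.#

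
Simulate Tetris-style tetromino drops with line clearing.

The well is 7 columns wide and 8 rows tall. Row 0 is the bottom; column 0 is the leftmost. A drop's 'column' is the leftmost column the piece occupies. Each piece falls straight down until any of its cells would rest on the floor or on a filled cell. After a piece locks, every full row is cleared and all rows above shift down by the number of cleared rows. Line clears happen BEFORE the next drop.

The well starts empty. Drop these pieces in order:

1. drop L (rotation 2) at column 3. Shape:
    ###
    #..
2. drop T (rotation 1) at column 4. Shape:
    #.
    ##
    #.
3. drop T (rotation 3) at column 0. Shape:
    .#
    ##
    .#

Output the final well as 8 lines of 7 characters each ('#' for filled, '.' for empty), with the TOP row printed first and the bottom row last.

Drop 1: L rot2 at col 3 lands with bottom-row=0; cleared 0 line(s) (total 0); column heights now [0 0 0 2 2 2 0], max=2
Drop 2: T rot1 at col 4 lands with bottom-row=2; cleared 0 line(s) (total 0); column heights now [0 0 0 2 5 4 0], max=5
Drop 3: T rot3 at col 0 lands with bottom-row=0; cleared 0 line(s) (total 0); column heights now [2 3 0 2 5 4 0], max=5

Answer: .......
.......
.......
....#..
....##.
.#..#..
##.###.
.#.#...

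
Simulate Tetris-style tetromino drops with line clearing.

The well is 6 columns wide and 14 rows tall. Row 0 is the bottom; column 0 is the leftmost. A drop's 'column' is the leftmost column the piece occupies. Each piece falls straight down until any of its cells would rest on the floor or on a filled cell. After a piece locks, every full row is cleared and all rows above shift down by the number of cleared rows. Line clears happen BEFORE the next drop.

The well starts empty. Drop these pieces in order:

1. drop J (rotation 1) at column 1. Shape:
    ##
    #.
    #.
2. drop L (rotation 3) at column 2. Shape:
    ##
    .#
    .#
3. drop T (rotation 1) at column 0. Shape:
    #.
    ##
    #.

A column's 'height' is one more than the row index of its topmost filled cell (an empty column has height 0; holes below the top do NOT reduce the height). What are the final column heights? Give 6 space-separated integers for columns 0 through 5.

Drop 1: J rot1 at col 1 lands with bottom-row=0; cleared 0 line(s) (total 0); column heights now [0 3 3 0 0 0], max=3
Drop 2: L rot3 at col 2 lands with bottom-row=1; cleared 0 line(s) (total 0); column heights now [0 3 4 4 0 0], max=4
Drop 3: T rot1 at col 0 lands with bottom-row=2; cleared 0 line(s) (total 0); column heights now [5 4 4 4 0 0], max=5

Answer: 5 4 4 4 0 0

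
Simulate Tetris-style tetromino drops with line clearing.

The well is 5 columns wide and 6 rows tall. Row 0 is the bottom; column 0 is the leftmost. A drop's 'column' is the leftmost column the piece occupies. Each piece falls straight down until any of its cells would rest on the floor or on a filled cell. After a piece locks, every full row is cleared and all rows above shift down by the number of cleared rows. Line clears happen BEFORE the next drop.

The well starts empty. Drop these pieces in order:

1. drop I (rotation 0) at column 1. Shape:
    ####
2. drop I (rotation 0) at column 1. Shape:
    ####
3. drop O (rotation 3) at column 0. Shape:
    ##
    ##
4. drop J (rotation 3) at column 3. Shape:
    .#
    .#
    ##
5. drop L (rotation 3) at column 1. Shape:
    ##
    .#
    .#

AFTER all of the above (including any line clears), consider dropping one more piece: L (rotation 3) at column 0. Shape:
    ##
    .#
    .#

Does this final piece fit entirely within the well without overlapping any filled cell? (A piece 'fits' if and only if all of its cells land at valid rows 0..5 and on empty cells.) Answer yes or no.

Answer: no

Derivation:
Drop 1: I rot0 at col 1 lands with bottom-row=0; cleared 0 line(s) (total 0); column heights now [0 1 1 1 1], max=1
Drop 2: I rot0 at col 1 lands with bottom-row=1; cleared 0 line(s) (total 0); column heights now [0 2 2 2 2], max=2
Drop 3: O rot3 at col 0 lands with bottom-row=2; cleared 0 line(s) (total 0); column heights now [4 4 2 2 2], max=4
Drop 4: J rot3 at col 3 lands with bottom-row=2; cleared 0 line(s) (total 0); column heights now [4 4 2 3 5], max=5
Drop 5: L rot3 at col 1 lands with bottom-row=2; cleared 1 line(s) (total 1); column heights now [3 4 4 2 4], max=4
Test piece L rot3 at col 0 (width 2): heights before test = [3 4 4 2 4]; fits = False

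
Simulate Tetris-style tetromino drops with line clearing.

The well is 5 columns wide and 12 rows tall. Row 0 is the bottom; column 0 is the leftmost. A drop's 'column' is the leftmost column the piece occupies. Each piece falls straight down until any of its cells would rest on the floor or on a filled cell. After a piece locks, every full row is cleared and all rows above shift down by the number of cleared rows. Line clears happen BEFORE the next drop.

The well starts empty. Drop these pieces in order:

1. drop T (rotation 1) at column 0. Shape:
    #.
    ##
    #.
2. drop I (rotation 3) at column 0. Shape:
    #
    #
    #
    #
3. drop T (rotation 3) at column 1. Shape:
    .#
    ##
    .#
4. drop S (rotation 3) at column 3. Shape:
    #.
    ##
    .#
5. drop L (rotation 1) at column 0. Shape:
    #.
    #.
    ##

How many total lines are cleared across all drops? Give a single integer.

Drop 1: T rot1 at col 0 lands with bottom-row=0; cleared 0 line(s) (total 0); column heights now [3 2 0 0 0], max=3
Drop 2: I rot3 at col 0 lands with bottom-row=3; cleared 0 line(s) (total 0); column heights now [7 2 0 0 0], max=7
Drop 3: T rot3 at col 1 lands with bottom-row=1; cleared 0 line(s) (total 0); column heights now [7 3 4 0 0], max=7
Drop 4: S rot3 at col 3 lands with bottom-row=0; cleared 1 line(s) (total 1); column heights now [6 2 3 2 1], max=6
Drop 5: L rot1 at col 0 lands with bottom-row=6; cleared 0 line(s) (total 1); column heights now [9 7 3 2 1], max=9

Answer: 1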